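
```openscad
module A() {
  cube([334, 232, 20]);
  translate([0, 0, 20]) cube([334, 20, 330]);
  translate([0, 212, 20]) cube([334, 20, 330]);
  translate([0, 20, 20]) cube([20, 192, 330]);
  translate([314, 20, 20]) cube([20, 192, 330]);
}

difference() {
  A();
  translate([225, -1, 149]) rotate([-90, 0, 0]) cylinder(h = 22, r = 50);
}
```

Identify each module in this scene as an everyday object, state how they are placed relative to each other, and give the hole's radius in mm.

The subtracted cylinder has r = 50 mm.

A is an open box. The open box has a circular hole through its front wall. The hole's radius is 50 mm.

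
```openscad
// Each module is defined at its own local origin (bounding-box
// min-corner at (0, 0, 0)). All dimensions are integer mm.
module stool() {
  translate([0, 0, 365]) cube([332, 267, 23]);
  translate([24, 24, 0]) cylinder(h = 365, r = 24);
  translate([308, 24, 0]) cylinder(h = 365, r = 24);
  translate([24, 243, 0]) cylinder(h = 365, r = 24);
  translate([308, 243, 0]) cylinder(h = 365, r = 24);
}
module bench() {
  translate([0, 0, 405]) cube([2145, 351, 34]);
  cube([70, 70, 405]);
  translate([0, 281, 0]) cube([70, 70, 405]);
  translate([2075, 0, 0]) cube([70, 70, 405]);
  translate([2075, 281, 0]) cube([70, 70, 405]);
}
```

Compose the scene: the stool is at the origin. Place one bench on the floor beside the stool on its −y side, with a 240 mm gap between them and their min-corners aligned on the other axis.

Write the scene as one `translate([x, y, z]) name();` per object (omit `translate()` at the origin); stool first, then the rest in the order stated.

stool();
translate([0, -591, 0]) bench();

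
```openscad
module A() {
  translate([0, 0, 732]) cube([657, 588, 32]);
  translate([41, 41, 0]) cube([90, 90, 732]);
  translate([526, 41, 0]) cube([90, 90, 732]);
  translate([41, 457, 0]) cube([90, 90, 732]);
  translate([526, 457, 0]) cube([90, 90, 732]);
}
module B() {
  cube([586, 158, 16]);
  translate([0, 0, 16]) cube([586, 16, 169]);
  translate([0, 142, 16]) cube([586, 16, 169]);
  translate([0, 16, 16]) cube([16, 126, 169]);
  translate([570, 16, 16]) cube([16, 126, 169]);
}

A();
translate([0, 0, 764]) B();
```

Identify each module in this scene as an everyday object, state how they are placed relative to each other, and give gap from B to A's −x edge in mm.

The open box's min-x is at 0; the table's min-x is 0; gap = 0 mm.

A is a table. B is an open box. The open box is on top of the table. The gap from the open box to the table's −x edge is 0 mm.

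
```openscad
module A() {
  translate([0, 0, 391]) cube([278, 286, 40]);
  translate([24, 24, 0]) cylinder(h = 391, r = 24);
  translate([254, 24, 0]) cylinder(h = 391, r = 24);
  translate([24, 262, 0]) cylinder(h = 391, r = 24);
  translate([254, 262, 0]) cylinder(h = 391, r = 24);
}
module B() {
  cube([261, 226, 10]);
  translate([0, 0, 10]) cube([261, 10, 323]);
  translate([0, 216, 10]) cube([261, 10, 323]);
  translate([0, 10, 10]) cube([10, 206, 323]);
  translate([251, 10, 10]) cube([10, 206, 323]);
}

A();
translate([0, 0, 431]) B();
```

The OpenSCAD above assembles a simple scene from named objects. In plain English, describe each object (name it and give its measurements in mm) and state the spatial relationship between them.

A is a four-legged stool. The seat is 278×286 mm, 40 mm thick, top at z = 431 mm. It stands on four round legs, each 48 mm in diameter, from z = 0 to the seat underside, each leg's axis is inset half a diameter from the nearest pair of seat edges (so the leg's bounding box is flush with the corner).

B is an open-topped rectangular box: outside dimensions 261×226×333 mm, with a uniform wall and base thickness of 10 mm. The base is a full 261×226 slab on the floor; four walls sit on top of the base. The front and back walls (the −y and +y sides) span the full width; the two side walls fit between them.

The open box is on top of the stool.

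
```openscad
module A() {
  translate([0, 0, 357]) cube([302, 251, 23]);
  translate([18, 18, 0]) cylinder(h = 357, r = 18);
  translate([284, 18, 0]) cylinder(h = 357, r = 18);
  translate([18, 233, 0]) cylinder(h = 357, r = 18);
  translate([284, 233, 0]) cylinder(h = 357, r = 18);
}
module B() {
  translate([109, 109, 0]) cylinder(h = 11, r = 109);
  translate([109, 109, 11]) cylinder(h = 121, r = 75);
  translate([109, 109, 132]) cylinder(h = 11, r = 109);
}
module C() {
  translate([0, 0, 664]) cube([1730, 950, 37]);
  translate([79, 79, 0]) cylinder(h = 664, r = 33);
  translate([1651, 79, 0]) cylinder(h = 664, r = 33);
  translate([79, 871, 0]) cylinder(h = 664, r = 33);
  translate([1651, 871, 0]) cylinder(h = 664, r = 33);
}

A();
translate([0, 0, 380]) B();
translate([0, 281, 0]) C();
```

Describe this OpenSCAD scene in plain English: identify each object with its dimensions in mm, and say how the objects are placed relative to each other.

A is a four-legged stool. The seat is a 302×251×23 mm slab whose top surface is at z = 380 mm; four round legs, each 36 mm in diameter, run from the floor (z = 0) to the underside of the seat, each leg's axis is inset half a diameter from the nearest pair of seat edges (so the leg's bounding box is flush with the corner).

B is a spool: two coaxial disc flanges of radius 109 mm and thickness 11 mm, joined by a core cylinder of radius 75 mm and height 121 mm. The lower flange rests on z = 0 and the three cylinders share a vertical axis.

C is a table with a 1730×950 mm rectangular top, 37 mm thick, top surface at z = 701 mm, supported by four round legs of 66 mm diameter, each leg's bounding box inset 46 mm from the nearest pair of top edges, running from the floor.

The spool is on top of the stool. The table is on the floor beside the stool on its +y side.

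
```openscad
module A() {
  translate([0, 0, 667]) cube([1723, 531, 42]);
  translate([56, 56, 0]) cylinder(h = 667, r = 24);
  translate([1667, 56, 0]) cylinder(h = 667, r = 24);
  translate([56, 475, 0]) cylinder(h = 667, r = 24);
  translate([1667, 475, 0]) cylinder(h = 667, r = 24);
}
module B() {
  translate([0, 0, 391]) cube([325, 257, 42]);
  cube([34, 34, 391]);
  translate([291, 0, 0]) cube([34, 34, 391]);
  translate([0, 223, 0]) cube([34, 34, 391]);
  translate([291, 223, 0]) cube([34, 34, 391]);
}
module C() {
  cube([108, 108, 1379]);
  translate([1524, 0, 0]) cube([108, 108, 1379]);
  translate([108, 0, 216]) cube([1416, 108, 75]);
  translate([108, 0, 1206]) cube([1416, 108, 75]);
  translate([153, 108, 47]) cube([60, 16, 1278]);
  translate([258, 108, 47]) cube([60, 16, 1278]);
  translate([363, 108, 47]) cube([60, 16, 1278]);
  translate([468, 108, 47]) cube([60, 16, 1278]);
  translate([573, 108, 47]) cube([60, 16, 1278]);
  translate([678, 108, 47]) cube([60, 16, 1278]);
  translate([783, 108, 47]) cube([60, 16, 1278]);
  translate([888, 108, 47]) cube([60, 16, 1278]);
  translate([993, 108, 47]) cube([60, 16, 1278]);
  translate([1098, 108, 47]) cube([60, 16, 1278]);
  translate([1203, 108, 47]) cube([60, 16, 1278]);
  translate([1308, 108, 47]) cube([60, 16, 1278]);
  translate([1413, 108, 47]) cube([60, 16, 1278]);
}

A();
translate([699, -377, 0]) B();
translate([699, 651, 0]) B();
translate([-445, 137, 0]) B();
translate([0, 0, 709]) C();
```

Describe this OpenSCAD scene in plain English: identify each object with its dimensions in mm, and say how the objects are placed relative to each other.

A is a rectangular dining table. The top is 1723×531×42 mm with its upper surface at z = 709 mm. It stands on four round legs of 48 mm diameter, each leg's bounding box inset 32 mm from the nearest pair of top edges, running from the floor to the underside of the top.

B is a four-legged stool. The seat is 325×257 mm, 42 mm thick, top at z = 433 mm. It stands on four square legs, each 34×34 mm in cross-section, from z = 0 to the seat underside, each flush with a corner of the seat.

C is a fence section. Two 108×108 mm posts, 1379 mm tall, stand on the floor with a clear span of 1416 mm between their inner faces. Two horizontal rails of 108×75 mm section span the gap between the posts with their undersides at z = 216 mm and z = 1206 mm, flush with the posts' −y face. 13 pickets, each 60 mm wide, 16 mm thick and 1278 mm tall, are fixed to the +y face of the rails with their bottoms at z = 47 mm, evenly spaced across the span with equal gaps (rounded down to the nearest mm) at the −x end and between each pair — any rounding remainder accumulates at the +x end.

Three stools sit around the table at the −y, +y, −x sides. The fence section is on top of the table.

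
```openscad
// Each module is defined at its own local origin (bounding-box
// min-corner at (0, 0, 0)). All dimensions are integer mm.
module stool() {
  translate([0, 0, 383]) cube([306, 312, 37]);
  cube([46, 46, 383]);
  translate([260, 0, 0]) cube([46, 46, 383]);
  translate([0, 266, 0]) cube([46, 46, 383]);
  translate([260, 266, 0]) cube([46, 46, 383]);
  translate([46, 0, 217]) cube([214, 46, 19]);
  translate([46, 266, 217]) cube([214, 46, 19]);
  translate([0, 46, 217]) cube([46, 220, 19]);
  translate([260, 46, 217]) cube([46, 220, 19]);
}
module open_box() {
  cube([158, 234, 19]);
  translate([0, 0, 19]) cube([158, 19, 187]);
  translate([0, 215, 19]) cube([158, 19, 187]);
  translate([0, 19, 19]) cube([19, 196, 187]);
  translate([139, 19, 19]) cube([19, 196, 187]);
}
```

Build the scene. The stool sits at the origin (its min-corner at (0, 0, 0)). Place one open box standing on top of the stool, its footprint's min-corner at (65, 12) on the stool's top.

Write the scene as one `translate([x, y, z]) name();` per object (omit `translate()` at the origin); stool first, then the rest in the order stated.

stool();
translate([65, 12, 420]) open_box();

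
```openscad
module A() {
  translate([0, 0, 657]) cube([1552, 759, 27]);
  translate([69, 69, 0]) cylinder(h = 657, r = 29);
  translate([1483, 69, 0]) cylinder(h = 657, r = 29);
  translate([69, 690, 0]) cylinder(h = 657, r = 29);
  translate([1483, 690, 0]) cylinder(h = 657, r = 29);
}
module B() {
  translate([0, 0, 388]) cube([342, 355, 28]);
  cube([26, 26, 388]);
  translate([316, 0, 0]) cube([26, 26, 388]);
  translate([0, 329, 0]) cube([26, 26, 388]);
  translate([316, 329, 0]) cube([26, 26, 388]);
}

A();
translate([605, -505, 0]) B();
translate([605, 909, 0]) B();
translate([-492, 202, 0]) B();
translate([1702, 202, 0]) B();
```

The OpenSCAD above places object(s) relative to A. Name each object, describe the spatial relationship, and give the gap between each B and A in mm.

Each stool's nearest face is 150 mm from the table's bounding box.

A is a table. B is a stool. Four stools sit around the table at the −y, +y, −x, +x sides. The gap between each stool and the table is 150 mm.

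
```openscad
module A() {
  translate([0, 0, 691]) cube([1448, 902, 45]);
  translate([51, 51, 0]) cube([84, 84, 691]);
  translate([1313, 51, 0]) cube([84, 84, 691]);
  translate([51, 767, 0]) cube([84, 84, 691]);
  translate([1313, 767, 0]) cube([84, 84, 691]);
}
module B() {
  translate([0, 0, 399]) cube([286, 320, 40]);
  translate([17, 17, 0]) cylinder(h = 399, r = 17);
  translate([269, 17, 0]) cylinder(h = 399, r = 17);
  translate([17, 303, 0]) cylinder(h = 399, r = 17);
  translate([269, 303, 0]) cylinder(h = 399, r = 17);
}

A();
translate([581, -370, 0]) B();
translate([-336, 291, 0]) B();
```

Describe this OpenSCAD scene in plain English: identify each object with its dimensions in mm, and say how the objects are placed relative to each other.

A is a table with a 1448×902 mm rectangular top, 45 mm thick, top surface at z = 736 mm, supported by four 84×84 mm square legs, each inset 51 mm from the nearest pair of top edges, running from the floor.

B is a simple wooden stool: a rectangular seat 286 mm (x) by 320 mm (y), 40 mm thick, top face at z = 439 mm, on four round legs, each 34 mm in diameter. The legs rest on z = 0, each leg's axis is inset half a diameter from the nearest pair of seat edges (so the leg's bounding box is flush with the corner).

Two stools sit around the table at the −y, −x sides.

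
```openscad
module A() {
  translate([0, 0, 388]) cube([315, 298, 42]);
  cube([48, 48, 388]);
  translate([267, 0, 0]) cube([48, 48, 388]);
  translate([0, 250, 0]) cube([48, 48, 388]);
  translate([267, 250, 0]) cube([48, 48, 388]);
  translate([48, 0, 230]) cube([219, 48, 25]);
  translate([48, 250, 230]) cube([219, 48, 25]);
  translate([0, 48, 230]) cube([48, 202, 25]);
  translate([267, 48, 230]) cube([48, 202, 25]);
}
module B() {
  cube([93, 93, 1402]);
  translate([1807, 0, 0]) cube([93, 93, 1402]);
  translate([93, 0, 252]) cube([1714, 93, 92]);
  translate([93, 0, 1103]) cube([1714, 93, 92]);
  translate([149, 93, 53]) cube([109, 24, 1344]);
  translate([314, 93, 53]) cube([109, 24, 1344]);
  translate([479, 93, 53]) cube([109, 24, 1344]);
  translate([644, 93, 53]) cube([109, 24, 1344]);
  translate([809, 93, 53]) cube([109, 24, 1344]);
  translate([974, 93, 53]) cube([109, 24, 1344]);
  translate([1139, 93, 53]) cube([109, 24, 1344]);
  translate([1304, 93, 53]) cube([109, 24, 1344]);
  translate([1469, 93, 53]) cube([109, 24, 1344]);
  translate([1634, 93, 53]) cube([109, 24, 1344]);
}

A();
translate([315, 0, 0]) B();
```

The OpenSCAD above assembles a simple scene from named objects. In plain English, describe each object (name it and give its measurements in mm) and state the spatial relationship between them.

A is a simple wooden stool: a rectangular seat 315 mm (x) by 298 mm (y), 42 mm thick, top face at z = 430 mm, on four square legs, each 48×48 mm in cross-section. The legs rest on z = 0, each flush with a corner of the seat. Four stretchers, 48 mm wide and 25 mm tall, connect adjacent legs with their undersides at z = 230 mm, each running between the inner faces of the legs it joins and aligned with the legs' outer faces on the other axis.

B is a fence section. Two 93×93 mm posts, 1402 mm tall, stand on the floor with a clear span of 1714 mm between their inner faces. Two horizontal rails of 93×92 mm section span the gap between the posts with their undersides at z = 252 mm and z = 1103 mm, flush with the posts' −y face. 10 pickets, each 109 mm wide, 24 mm thick and 1344 mm tall, are fixed to the +y face of the rails with their bottoms at z = 53 mm, evenly spaced across the span with equal gaps (rounded down to the nearest mm) at the −x end and between each pair — any rounding remainder accumulates at the +x end.

The fence section is against the stool's +x side, with their −y faces flush.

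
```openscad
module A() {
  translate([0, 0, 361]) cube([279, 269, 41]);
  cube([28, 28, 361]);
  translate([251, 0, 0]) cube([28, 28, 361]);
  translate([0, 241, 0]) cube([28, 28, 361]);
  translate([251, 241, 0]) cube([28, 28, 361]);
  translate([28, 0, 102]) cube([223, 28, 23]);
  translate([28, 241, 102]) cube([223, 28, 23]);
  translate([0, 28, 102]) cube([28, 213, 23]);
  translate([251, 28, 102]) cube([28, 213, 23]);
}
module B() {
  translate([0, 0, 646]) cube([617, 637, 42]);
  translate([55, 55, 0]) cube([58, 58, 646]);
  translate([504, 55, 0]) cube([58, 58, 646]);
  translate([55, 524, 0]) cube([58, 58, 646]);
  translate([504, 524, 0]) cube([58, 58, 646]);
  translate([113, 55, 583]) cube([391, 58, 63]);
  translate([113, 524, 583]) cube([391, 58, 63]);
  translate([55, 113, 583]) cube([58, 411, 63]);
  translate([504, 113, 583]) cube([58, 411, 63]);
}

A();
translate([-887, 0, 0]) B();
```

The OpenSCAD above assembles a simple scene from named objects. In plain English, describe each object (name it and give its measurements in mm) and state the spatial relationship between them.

A is a four-legged stool. The seat is a 279×269×41 mm slab whose top surface is at z = 402 mm; four square legs, each 28×28 mm in cross-section, run from the floor (z = 0) to the underside of the seat, each flush with a corner of the seat. Four stretchers, 28 mm wide and 23 mm tall, connect adjacent legs with their undersides at z = 102 mm, each running between the inner faces of the legs it joins and aligned with the legs' outer faces on the other axis.

B is a table: top 617 mm (x) × 637 mm (y), 42 mm thick, upper face at z = 688 mm, on four 58×58 mm square legs, each inset 55 mm from the nearest pair of top edges, running from z = 0 to the bottom of the top. Four apron rails, 58 mm thick and 63 mm tall, run between adjacent legs with their top edges flush with the underside of the top and their outer faces flush with the legs' outer faces.

The table is on the floor beside the stool on its −x side.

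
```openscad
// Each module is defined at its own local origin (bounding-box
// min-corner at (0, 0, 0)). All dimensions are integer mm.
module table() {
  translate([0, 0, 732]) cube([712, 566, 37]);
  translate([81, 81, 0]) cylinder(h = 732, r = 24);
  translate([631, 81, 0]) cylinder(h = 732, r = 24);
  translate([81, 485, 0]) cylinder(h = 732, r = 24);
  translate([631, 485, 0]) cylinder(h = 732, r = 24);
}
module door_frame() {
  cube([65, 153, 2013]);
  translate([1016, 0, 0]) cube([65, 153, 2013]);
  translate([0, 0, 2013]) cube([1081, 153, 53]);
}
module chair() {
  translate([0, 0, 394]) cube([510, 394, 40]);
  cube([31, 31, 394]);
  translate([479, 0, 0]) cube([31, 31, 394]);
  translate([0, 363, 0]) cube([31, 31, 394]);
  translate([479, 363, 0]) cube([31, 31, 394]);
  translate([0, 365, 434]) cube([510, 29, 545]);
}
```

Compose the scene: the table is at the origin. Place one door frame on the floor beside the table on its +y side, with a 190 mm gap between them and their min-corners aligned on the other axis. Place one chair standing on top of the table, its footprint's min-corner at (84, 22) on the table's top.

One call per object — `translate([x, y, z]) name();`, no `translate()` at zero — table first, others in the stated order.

table();
translate([0, 756, 0]) door_frame();
translate([84, 22, 769]) chair();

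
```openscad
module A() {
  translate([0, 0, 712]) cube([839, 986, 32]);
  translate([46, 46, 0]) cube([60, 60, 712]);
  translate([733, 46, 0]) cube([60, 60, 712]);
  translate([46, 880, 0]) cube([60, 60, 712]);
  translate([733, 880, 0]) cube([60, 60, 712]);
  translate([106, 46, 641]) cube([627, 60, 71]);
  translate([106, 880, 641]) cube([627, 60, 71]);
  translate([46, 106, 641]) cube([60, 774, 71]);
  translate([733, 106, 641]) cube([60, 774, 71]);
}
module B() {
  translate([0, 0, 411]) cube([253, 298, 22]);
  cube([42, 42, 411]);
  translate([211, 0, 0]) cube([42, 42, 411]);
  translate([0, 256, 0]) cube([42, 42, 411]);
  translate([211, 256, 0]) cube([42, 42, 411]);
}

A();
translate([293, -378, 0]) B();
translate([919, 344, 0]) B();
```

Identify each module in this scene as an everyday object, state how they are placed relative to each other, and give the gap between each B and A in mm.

A is a table. B is a stool. Two stools sit around the table at the −y, +x sides. The gap between each stool and the table is 80 mm.

Each stool's nearest face is 80 mm from the table's bounding box.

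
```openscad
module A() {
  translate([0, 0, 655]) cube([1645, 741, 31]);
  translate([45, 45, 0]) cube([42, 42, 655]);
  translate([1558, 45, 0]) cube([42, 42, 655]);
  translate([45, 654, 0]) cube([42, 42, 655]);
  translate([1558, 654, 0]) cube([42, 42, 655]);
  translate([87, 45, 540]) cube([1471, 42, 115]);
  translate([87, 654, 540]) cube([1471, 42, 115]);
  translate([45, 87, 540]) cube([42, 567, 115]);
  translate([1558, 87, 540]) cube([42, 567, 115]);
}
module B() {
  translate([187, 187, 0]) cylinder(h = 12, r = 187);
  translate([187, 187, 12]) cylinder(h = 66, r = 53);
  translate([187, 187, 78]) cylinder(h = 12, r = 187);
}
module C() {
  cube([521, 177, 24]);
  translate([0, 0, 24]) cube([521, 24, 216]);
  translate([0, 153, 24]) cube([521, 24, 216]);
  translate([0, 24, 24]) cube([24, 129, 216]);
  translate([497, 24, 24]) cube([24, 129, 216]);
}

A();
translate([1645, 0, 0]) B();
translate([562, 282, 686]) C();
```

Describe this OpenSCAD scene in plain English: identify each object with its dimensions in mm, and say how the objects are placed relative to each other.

A is a table with a 1645×741 mm rectangular top, 31 mm thick, top surface at z = 686 mm, supported by four 42×42 mm square legs, each inset 45 mm from the nearest pair of top edges, running from the floor. Four apron rails, 42 mm thick and 115 mm tall, run between adjacent legs with their top edges flush with the underside of the top and their outer faces flush with the legs' outer faces.

B is a spool: two coaxial disc flanges of radius 187 mm and thickness 12 mm, joined by a core cylinder of radius 53 mm and height 66 mm. The lower flange rests on z = 0 and the three cylinders share a vertical axis.

C is an open storage box with external size 521×177×240 mm and wall thickness 24 mm (the base is also 24 mm thick). The base covers the whole footprint; the four walls stand on the base, with the y-facing walls full-width and the x-facing walls fitting between their inner faces.

The spool is against the table's +x side, with their −y faces flush. The open box is on top of the table, centred.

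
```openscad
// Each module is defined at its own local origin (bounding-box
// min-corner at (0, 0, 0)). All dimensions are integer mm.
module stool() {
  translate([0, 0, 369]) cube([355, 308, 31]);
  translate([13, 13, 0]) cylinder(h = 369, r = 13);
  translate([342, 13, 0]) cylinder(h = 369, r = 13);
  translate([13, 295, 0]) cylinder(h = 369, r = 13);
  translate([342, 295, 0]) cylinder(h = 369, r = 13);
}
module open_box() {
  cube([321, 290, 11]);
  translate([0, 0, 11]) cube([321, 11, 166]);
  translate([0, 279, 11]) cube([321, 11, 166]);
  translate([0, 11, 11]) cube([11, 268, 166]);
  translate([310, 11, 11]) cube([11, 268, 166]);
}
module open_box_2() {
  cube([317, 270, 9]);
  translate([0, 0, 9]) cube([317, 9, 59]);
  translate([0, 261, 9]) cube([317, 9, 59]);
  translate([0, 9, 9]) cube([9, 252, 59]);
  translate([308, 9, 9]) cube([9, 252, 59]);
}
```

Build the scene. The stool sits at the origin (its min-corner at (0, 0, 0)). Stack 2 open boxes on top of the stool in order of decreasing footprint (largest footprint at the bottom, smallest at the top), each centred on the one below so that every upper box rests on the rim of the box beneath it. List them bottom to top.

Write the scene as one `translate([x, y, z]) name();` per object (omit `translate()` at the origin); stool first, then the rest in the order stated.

stool();
translate([17, 9, 400]) open_box();
translate([19, 19, 577]) open_box_2();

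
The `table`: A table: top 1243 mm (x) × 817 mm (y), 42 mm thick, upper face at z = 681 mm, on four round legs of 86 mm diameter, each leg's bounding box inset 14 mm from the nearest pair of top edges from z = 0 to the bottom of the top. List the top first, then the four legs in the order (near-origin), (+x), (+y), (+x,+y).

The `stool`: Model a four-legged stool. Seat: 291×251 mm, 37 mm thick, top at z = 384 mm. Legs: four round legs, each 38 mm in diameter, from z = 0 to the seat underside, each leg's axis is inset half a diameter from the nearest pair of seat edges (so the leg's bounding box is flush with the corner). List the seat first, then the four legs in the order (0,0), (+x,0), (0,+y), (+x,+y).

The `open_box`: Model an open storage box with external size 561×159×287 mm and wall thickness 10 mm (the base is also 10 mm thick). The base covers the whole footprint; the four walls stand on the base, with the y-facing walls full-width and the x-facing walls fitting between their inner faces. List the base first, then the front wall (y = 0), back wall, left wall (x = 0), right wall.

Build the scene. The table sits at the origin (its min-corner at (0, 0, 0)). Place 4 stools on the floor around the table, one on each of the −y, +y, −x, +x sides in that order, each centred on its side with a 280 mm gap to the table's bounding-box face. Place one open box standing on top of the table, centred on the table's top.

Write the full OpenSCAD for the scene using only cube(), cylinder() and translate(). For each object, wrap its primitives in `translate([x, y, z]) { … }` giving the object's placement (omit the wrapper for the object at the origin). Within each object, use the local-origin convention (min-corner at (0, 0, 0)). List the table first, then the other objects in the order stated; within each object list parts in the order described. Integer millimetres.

translate([0, 0, 639]) cube([1243, 817, 42]);
translate([57, 57, 0]) cylinder(h = 639, r = 43);
translate([1186, 57, 0]) cylinder(h = 639, r = 43);
translate([57, 760, 0]) cylinder(h = 639, r = 43);
translate([1186, 760, 0]) cylinder(h = 639, r = 43);
translate([476, -531, 0]) {
  translate([0, 0, 347]) cube([291, 251, 37]);
  translate([19, 19, 0]) cylinder(h = 347, r = 19);
  translate([272, 19, 0]) cylinder(h = 347, r = 19);
  translate([19, 232, 0]) cylinder(h = 347, r = 19);
  translate([272, 232, 0]) cylinder(h = 347, r = 19);
}
translate([476, 1097, 0]) {
  translate([0, 0, 347]) cube([291, 251, 37]);
  translate([19, 19, 0]) cylinder(h = 347, r = 19);
  translate([272, 19, 0]) cylinder(h = 347, r = 19);
  translate([19, 232, 0]) cylinder(h = 347, r = 19);
  translate([272, 232, 0]) cylinder(h = 347, r = 19);
}
translate([-571, 283, 0]) {
  translate([0, 0, 347]) cube([291, 251, 37]);
  translate([19, 19, 0]) cylinder(h = 347, r = 19);
  translate([272, 19, 0]) cylinder(h = 347, r = 19);
  translate([19, 232, 0]) cylinder(h = 347, r = 19);
  translate([272, 232, 0]) cylinder(h = 347, r = 19);
}
translate([1523, 283, 0]) {
  translate([0, 0, 347]) cube([291, 251, 37]);
  translate([19, 19, 0]) cylinder(h = 347, r = 19);
  translate([272, 19, 0]) cylinder(h = 347, r = 19);
  translate([19, 232, 0]) cylinder(h = 347, r = 19);
  translate([272, 232, 0]) cylinder(h = 347, r = 19);
}
translate([341, 329, 681]) {
  cube([561, 159, 10]);
  translate([0, 0, 10]) cube([561, 10, 277]);
  translate([0, 149, 10]) cube([561, 10, 277]);
  translate([0, 10, 10]) cube([10, 139, 277]);
  translate([551, 10, 10]) cube([10, 139, 277]);
}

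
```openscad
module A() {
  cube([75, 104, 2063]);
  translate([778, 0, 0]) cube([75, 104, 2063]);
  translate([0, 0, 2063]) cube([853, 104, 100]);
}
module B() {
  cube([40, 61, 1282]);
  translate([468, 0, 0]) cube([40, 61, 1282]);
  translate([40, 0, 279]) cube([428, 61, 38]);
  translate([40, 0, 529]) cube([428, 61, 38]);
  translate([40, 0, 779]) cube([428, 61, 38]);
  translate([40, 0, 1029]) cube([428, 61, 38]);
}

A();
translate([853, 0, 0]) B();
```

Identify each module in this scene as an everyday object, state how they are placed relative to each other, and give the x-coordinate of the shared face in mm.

A is a door frame. B is a ladder. The ladder is against the door frame's +x side, with their −y faces flush. The x-coordinate of the shared face is 853 mm.

The door frame's +x face and the ladder's −x face are both at x = 853 mm.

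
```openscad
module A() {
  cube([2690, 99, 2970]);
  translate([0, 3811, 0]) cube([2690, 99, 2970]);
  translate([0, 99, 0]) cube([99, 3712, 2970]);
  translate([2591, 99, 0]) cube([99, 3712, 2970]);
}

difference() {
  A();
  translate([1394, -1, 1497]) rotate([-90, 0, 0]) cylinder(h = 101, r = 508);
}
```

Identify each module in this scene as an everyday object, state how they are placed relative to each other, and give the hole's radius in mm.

The subtracted cylinder has r = 508 mm.

A is a house frame. The house frame has a circular hole through its front wall. The hole's radius is 508 mm.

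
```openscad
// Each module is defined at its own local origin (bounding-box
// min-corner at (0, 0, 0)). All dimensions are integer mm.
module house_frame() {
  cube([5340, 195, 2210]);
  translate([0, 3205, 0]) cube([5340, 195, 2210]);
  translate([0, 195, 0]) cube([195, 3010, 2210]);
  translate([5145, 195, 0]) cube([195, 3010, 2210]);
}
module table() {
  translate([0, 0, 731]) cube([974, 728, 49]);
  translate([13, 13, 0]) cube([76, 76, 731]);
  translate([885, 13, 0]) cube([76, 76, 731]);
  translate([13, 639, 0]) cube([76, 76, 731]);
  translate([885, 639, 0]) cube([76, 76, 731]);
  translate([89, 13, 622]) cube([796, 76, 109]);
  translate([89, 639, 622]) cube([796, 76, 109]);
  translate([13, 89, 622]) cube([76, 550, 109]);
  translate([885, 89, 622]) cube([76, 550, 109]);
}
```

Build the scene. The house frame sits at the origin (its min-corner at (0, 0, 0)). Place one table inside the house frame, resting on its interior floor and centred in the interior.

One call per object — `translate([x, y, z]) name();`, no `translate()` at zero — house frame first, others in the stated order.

house_frame();
translate([2183, 1336, 0]) table();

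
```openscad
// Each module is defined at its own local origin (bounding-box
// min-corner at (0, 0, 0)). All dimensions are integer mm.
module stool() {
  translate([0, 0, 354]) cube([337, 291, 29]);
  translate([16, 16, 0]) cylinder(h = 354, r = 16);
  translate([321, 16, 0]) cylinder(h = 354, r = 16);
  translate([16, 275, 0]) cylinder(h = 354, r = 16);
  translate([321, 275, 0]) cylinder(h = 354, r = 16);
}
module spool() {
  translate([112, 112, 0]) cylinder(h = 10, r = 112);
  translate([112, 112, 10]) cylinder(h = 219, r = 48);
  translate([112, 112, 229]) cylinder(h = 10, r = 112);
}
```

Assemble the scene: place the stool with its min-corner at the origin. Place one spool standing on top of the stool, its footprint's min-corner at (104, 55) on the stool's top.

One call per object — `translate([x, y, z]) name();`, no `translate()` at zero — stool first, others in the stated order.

stool();
translate([104, 55, 383]) spool();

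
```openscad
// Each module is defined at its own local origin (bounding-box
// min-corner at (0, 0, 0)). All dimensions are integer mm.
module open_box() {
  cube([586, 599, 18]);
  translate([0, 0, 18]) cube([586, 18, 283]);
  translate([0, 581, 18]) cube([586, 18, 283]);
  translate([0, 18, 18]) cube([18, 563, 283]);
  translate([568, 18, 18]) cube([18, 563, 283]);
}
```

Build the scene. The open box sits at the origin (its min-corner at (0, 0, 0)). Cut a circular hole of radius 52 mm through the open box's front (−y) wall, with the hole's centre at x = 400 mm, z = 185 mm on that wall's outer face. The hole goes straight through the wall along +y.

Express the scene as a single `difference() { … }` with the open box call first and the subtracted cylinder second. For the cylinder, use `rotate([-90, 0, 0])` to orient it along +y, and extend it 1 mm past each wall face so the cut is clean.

difference() {
  open_box();
  translate([400, -1, 185]) rotate([-90, 0, 0]) cylinder(h = 20, r = 52);
}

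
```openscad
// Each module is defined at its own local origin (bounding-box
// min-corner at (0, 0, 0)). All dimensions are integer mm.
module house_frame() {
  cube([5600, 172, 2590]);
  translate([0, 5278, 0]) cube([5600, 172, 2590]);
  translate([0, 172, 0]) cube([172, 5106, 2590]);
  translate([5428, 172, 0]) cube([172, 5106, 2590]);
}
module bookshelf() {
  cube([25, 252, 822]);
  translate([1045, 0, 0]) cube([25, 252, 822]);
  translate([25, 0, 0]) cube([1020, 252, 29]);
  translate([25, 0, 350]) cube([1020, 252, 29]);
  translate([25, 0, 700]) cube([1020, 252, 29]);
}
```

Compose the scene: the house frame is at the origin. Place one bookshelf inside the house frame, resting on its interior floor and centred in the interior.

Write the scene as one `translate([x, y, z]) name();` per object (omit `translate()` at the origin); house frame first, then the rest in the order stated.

house_frame();
translate([2265, 2599, 0]) bookshelf();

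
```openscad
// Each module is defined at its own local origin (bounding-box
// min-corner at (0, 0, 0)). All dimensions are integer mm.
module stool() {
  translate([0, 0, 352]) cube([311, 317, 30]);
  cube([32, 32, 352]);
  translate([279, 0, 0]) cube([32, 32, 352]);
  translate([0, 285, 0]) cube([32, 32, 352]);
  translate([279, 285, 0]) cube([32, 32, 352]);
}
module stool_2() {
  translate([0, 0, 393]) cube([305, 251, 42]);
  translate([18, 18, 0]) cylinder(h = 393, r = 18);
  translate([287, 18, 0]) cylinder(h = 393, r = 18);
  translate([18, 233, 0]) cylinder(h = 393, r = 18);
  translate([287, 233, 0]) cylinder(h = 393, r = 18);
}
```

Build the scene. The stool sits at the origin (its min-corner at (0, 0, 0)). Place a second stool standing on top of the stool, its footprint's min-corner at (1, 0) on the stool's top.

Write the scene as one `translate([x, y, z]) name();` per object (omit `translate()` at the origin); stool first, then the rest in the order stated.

stool();
translate([1, 0, 382]) stool_2();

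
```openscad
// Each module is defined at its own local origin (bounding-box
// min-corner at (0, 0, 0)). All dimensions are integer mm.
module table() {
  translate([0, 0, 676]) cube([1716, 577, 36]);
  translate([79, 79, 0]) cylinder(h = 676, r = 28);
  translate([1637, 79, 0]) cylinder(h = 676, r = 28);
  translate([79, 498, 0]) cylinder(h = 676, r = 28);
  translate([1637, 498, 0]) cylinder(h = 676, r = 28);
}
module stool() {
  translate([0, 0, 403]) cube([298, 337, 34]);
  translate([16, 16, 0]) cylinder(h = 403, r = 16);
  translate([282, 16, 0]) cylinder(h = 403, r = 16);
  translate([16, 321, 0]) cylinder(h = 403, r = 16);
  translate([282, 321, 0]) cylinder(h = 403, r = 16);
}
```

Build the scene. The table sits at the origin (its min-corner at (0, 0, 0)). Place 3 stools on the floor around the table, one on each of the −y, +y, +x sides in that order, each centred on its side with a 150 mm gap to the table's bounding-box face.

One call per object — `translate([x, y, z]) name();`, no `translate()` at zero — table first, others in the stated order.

table();
translate([709, -487, 0]) stool();
translate([709, 727, 0]) stool();
translate([1866, 120, 0]) stool();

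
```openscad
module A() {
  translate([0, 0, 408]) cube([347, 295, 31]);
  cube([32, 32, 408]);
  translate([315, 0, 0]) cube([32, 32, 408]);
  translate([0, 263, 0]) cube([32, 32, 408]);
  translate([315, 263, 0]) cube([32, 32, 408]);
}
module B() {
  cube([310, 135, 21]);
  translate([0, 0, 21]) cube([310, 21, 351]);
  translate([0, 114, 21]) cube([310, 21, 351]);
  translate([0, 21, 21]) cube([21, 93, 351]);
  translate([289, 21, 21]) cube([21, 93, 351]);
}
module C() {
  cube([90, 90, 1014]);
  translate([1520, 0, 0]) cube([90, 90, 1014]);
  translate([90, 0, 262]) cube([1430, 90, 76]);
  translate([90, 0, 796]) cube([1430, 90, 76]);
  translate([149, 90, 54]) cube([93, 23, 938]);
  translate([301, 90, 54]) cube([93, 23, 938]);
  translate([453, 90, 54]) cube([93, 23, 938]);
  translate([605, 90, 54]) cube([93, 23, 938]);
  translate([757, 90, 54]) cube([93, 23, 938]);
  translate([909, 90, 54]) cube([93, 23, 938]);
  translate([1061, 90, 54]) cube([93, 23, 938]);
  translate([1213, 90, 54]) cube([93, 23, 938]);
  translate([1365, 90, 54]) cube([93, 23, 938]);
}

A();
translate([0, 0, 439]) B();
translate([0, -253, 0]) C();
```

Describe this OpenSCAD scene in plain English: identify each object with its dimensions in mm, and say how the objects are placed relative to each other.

A is a simple wooden stool: a rectangular seat 347 mm (x) by 295 mm (y), 31 mm thick, top face at z = 439 mm, on four square legs, each 32×32 mm in cross-section. The legs rest on z = 0, each flush with a corner of the seat.

B is an open-topped rectangular box: outside dimensions 310×135×372 mm, with a uniform wall and base thickness of 21 mm. The base is a full 310×135 slab on the floor; four walls sit on top of the base. The front and back walls (the −y and +y sides) span the full width; the two side walls fit between them.

C is a fence section. Two 90×90 mm posts, 1014 mm tall, stand on the floor with a clear span of 1430 mm between their inner faces. Two horizontal rails of 90×76 mm section span the gap between the posts with their undersides at z = 262 mm and z = 796 mm, flush with the posts' −y face. 9 pickets, each 93 mm wide, 23 mm thick and 938 mm tall, are fixed to the +y face of the rails with their bottoms at z = 54 mm, evenly spaced across the span with equal gaps (rounded down to the nearest mm) at the −x end and between each pair — any rounding remainder accumulates at the +x end.

The open box is on top of the stool. The fence section is on the floor beside the stool on its −y side.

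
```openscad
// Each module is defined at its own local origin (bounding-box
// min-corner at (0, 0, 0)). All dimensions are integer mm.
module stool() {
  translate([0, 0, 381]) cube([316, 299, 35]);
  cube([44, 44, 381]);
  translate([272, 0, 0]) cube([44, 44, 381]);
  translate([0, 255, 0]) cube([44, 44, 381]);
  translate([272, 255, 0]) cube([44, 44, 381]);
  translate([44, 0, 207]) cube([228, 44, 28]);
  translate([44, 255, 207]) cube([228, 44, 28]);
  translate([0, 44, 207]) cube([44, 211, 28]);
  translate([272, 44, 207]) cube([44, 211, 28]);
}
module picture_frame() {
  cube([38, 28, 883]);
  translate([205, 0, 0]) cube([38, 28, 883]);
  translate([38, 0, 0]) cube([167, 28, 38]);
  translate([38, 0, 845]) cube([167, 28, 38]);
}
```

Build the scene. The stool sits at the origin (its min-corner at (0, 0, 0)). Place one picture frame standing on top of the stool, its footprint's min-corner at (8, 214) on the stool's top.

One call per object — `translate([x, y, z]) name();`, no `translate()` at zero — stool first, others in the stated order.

stool();
translate([8, 214, 416]) picture_frame();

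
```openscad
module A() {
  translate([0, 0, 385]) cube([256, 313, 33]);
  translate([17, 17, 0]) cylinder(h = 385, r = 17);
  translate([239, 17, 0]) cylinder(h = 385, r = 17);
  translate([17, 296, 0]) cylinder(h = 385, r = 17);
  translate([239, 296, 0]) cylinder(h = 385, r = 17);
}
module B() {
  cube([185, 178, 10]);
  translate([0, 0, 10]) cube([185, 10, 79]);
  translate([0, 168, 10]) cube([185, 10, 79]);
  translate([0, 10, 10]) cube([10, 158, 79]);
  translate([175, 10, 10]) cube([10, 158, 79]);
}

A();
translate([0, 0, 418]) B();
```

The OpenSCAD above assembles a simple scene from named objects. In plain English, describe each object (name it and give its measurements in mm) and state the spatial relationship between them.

A is a four-legged stool. The seat is 256×313 mm, 33 mm thick, top at z = 418 mm. It stands on four round legs, each 34 mm in diameter, from z = 0 to the seat underside, each leg's axis is inset half a diameter from the nearest pair of seat edges (so the leg's bounding box is flush with the corner).

B is an open storage box with external size 185×178×89 mm and wall thickness 10 mm (the base is also 10 mm thick). The base covers the whole footprint; the four walls stand on the base, with the y-facing walls full-width and the x-facing walls fitting between their inner faces.

The open box is on top of the stool.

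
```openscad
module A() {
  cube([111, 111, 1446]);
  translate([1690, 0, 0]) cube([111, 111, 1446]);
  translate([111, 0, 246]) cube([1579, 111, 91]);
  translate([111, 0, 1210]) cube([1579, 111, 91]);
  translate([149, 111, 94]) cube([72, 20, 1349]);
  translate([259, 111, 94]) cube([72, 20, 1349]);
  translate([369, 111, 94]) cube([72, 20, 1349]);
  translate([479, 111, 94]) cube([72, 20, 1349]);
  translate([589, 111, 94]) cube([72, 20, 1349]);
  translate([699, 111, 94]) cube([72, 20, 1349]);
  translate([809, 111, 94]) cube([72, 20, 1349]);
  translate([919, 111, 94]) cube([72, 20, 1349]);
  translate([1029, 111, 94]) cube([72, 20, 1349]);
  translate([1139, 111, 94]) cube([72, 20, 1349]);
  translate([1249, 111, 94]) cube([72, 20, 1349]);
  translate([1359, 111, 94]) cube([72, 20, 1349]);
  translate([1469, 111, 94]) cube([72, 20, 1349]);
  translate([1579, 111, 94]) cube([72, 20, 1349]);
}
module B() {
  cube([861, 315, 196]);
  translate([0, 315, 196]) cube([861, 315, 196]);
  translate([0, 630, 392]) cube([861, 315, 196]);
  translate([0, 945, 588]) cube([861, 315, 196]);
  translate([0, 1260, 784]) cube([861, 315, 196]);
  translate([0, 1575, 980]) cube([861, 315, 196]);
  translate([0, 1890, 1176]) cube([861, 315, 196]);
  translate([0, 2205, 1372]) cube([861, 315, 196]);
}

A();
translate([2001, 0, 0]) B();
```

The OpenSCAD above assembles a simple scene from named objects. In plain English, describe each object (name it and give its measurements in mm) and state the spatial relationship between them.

A is a fence section. Two 111×111 mm posts, 1446 mm tall, stand on the floor with a clear span of 1579 mm between their inner faces. Two horizontal rails of 111×91 mm section span the gap between the posts with their undersides at z = 246 mm and z = 1210 mm, flush with the posts' −y face. 14 pickets, each 72 mm wide, 20 mm thick and 1349 mm tall, are fixed to the +y face of the rails with their bottoms at z = 94 mm, evenly spaced across the span with equal gaps (rounded down to the nearest mm) at the −x end and between each pair — any rounding remainder accumulates at the +x end.

B is a straight staircase of 8 solid steps. Each step is 861 mm wide (x), 315 mm deep (y, the going) and 196 mm tall (the rise). The first step rests on the floor; each subsequent step sits one going further in +y and one rise higher in +z, directly behind and above the previous step with no overlap.

The staircase is on the floor beside the fence section on its +x side.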